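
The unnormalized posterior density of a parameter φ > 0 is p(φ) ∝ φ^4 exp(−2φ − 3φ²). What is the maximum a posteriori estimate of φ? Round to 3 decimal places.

φ̂_MAP = 0.667

ℓ'(φ) = 4/φ − 2 − 6φ. Setting this to zero and multiplying by φ: 6φ² + 2φ − 4 = 0.
φ = (−2 + √(2² + 4·6·4)) / (2·6) = (−2 + √100) / 12 = (−2 + 10)/12 = 2/3.
ℓ''(φ) = −4/φ² − 6 < 0, confirming a maximum.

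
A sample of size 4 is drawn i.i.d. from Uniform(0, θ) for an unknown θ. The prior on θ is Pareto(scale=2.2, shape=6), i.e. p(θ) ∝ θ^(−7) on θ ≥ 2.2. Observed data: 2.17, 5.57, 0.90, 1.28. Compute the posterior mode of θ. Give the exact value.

θ̂_MAP = 5.57

The Uniform(0, θ) likelihood is θ^(−n) for θ ≥ max(xᵢ), zero otherwise. Here max(xᵢ) = 5.57.
Posterior ∝ θ^(−7) · θ^(−4) = θ^(−11) on θ ≥ max(2.2, 5.57) = 5.57.
This density is strictly decreasing in θ, so the posterior mode lies at the lower boundary of the support.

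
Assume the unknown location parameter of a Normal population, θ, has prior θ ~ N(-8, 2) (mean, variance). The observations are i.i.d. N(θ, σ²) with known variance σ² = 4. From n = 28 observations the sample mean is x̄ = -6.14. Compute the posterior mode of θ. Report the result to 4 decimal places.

θ̂_MAP = -6.2640

n = 28, x̄ = -6.14.
For a Normal prior and Normal likelihood with known variance, the posterior is Normal; its mode equals its mean, the precision-weighted average.
Prior precision 1/σ₀² = 1/2 = 0.5; data precision n/σ² = 28/4 = 7.
θ̂ = (0.5·(-8) + 7·(-6.14)) / (0.5 + 7) = (-46.98)/7.5 = -6.2640.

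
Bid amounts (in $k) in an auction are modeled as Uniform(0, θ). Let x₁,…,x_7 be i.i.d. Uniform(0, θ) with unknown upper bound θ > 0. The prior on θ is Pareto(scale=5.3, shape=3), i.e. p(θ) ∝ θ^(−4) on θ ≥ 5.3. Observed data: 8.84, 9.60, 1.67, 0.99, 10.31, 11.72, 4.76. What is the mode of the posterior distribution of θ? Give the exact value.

The Uniform(0, θ) likelihood is θ^(−n) for θ ≥ max(xᵢ), zero otherwise. Here max(xᵢ) = 11.72.
Posterior ∝ θ^(−4) · θ^(−7) = θ^(−11) on θ ≥ max(5.3, 11.72) = 11.72.
This density is strictly decreasing in θ, so the posterior mode lies at the lower boundary of the support.

θ̂_MAP = 11.72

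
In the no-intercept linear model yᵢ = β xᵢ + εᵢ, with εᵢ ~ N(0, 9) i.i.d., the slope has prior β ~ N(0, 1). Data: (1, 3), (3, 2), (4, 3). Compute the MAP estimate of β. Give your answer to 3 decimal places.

log p(β | y) = −Σ(yᵢ − βxᵢ)²/(2·9) − β²/(2·1) + const.
Setting the derivative to zero: Σxᵢ(yᵢ − βxᵢ)/9 − β/1 = 0, so β = Σxᵢyᵢ / (Σxᵢ² + σ²/τ²).
Σxᵢyᵢ = 1·3 + 3·2 + 4·3 = 21; Σxᵢ² = 26; σ²/τ² = 9.
β̂_MAP = 21 / (26 + 9) = 21/35 ≈ 0.600.

β̂_MAP = 0.600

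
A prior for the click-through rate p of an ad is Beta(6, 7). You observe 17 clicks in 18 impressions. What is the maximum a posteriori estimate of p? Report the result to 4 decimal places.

p̂_MAP = 0.7586

Prior: Beta(6, 7).
Data: 17 successes in 18 trials. The binomial likelihood contributes p^17(1−p)^1, so the posterior is Beta(6+17, 7+1) = Beta(23, 8).
For Beta(a, b) with a, b > 1 the mode is (a−1)/(a+b−2) = 22/29 ≈ 0.7586.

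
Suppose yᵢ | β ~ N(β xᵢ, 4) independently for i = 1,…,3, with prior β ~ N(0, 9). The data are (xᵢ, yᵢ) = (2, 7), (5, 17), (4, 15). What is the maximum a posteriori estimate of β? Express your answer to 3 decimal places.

β̂_MAP = 3.499

log p(β | y) = −Σ(yᵢ − βxᵢ)²/(2·4) − β²/(2·9) + const.
Setting the derivative to zero: Σxᵢ(yᵢ − βxᵢ)/4 − β/9 = 0, so β = Σxᵢyᵢ / (Σxᵢ² + σ²/τ²).
Σxᵢyᵢ = 2·7 + 5·17 + 4·15 = 159; Σxᵢ² = 45; σ²/τ² = 4/9.
β̂_MAP = 159 / (45 + 4/9) = 159/(409/9) = 1431/409 ≈ 3.499.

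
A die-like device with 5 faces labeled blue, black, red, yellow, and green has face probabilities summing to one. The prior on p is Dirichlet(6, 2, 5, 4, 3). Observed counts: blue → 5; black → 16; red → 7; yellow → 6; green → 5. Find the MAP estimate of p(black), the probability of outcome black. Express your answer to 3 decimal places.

MAP estimate of p(black) = 0.315

The posterior is Dirichlet(αᵢ + nᵢ) = Dirichlet(11, 18, 12, 10, 8).
For a Dirichlet(a₁,…,a_K) with all aᵢ > 1, the mode has j-th component (aⱼ − 1)/(Σaᵢ − K).
Here Σaᵢ = 59 and K = 5, so p(black) = (18 − 1)/(59 − 5) = 17/54 ≈ 0.315.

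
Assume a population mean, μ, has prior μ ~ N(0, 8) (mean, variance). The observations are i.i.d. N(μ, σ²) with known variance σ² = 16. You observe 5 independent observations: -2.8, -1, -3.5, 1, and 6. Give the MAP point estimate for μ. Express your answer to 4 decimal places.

μ̂_MAP = -0.0429

n = 5; x̄ = ((-2.8) + (-1) + (-3.5) + 1 + 6)/5 = -0.3/5 = -0.06.
For a Normal prior and Normal likelihood with known variance, the posterior is Normal; its mode equals its mean, the precision-weighted average.
Prior precision 1/σ₀² = 1/8 = 0.125; data precision n/σ² = 5/16 = 0.3125.
μ̂ = (0.125·0 + 0.3125·(-0.06)) / (0.125 + 0.3125) = (-0.01875)/0.4375 = -3/70 ≈ -0.0429.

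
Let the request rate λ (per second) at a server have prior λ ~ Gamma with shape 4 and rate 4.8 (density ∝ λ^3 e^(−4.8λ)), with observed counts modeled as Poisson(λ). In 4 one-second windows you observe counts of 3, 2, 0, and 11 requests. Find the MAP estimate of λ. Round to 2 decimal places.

Σxᵢ = 3+2+0+11 = 16, with n = 4.
Posterior ∝ λ^3e^(−4.8λ) · λ^16e^(−4λ) = λ^19e^(−8.8λ), i.e. Gamma(shape=20, rate=8.8).
The mode of a Gamma(a, b) with a ≥ 1 (shape–rate) is (a−1)/b = 19/8.8 ≈ 2.16.

λ̂_MAP = 2.16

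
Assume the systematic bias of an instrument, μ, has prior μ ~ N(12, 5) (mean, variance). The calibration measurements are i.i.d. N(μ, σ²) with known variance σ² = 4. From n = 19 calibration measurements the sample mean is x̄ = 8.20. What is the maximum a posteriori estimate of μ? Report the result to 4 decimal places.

μ̂_MAP = 8.3535

n = 19, x̄ = 8.20.
For a Normal prior and Normal likelihood with known variance, the posterior is Normal; its mode equals its mean, the precision-weighted average.
Prior precision 1/σ₀² = 1/5 = 0.2; data precision n/σ² = 19/4 = 4.75.
μ̂ = (0.2·12 + 4.75·8.2) / (0.2 + 4.75) = 41.35/4.95 = 827/99 ≈ 8.3535.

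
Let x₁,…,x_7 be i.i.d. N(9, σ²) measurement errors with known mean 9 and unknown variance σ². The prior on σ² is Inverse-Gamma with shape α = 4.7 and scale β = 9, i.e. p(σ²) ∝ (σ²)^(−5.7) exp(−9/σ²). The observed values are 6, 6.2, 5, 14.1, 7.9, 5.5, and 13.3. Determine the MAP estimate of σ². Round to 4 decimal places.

σ̂²_MAP = 5.9130

Sum of squared deviations about the known mean: SS = (6−9)² + (6.2−9)² + (5−9)² + (14.1−9)² + (7.9−9)² + (5.5−9)² + (13.3−9)² = 90.8.
The Normal likelihood contributes (σ²)^(−n/2) exp(−SS/(2σ²)), so the posterior is Inverse-Gamma(α + n/2, β + SS/2) = Inverse-Gamma(8.2, 54.4).
The mode of Inverse-Gamma(a, b) is b/(a+1) = 54.4/9.2 ≈ 5.9130.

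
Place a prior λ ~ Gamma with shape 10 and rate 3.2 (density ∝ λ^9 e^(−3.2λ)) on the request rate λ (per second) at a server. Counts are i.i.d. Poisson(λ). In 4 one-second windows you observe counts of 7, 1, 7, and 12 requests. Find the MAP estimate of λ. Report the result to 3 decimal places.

Σxᵢ = 7+1+7+12 = 27, with n = 4.
Posterior ∝ λ^9e^(−3.2λ) · λ^27e^(−4λ) = λ^36e^(−7.2λ), i.e. Gamma(shape=37, rate=7.2).
The mode of a Gamma(a, b) with a ≥ 1 (shape–rate) is (a−1)/b = 36/7.2 ≈ 5.000.

λ̂_MAP = 5.000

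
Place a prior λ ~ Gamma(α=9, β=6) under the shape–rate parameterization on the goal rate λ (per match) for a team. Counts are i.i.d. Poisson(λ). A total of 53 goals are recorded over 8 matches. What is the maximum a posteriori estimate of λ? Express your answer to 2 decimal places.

Σxᵢ = 53, n = 8.
Posterior ∝ λ^8e^(−6λ) · λ^53e^(−8λ) = λ^61e^(−14λ), i.e. Gamma(shape=62, rate=14).
The mode of a Gamma(a, b) with a ≥ 1 (shape–rate) is (a−1)/b = 61/14 ≈ 4.36.

λ̂_MAP = 4.36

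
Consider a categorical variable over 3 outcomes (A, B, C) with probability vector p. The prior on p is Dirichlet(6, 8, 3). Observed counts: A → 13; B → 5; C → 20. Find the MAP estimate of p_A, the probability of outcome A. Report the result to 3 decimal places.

The posterior is Dirichlet(αᵢ + nᵢ) = Dirichlet(19, 13, 23).
For a Dirichlet(a₁,…,a_K) with all aᵢ > 1, the mode has j-th component (aⱼ − 1)/(Σaᵢ − K).
Here Σaᵢ = 55 and K = 3, so p_A = (19 − 1)/(55 − 3) = 18/52 ≈ 0.346.

MAP estimate of p_A = 0.346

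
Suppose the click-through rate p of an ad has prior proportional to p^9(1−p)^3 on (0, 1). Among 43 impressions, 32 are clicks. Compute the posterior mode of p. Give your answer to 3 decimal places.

p̂_MAP = 0.745

The prior density ∝ p^9(1−p)^3 is the kernel of Beta(10, 4).
Data: 32 successes in 43 trials. The binomial likelihood contributes p^32(1−p)^11, so the posterior is Beta(10+32, 4+11) = Beta(42, 15).
For Beta(a, b) with a, b > 1 the mode is (a−1)/(a+b−2) = 41/55 ≈ 0.745.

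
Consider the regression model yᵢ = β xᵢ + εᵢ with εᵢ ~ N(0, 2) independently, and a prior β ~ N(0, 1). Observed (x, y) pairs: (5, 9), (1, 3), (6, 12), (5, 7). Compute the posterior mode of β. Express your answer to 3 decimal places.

β̂_MAP = 1.742

log p(β | y) = −Σ(yᵢ − βxᵢ)²/(2·2) − β²/(2·1) + const.
Setting the derivative to zero: Σxᵢ(yᵢ − βxᵢ)/2 − β/1 = 0, so β = Σxᵢyᵢ / (Σxᵢ² + σ²/τ²).
Σxᵢyᵢ = 5·9 + 1·3 + 6·12 + 5·7 = 155; Σxᵢ² = 87; σ²/τ² = 2.
β̂_MAP = 155 / (87 + 2) = 155/89 ≈ 1.742.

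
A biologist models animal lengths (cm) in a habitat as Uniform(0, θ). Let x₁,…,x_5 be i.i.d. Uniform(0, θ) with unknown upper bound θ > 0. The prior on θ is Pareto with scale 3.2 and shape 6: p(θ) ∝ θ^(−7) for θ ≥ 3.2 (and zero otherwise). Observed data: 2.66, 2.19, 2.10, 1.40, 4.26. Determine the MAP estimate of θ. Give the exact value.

θ̂_MAP = 4.26

The Uniform(0, θ) likelihood is θ^(−n) for θ ≥ max(xᵢ), zero otherwise. Here max(xᵢ) = 4.26.
Posterior ∝ θ^(−7) · θ^(−5) = θ^(−12) on θ ≥ max(3.2, 4.26) = 4.26.
This density is strictly decreasing in θ, so the posterior mode lies at the lower boundary of the support.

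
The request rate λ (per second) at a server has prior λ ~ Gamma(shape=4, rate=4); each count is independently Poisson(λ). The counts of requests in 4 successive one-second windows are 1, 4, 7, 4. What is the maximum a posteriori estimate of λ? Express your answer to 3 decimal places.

Σxᵢ = 1+4+7+4 = 16, with n = 4.
Posterior ∝ λ^3e^(−4λ) · λ^16e^(−4λ) = λ^19e^(−8λ), i.e. Gamma(shape=20, rate=8).
The mode of a Gamma(a, b) with a ≥ 1 (shape–rate) is (a−1)/b = 19/8 ≈ 2.375.

λ̂_MAP = 2.375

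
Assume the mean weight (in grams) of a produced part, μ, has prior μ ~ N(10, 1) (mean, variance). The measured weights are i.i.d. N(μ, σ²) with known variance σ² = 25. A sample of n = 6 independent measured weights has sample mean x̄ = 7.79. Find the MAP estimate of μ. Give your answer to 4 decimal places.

n = 6, x̄ = 7.79.
For a Normal prior and Normal likelihood with known variance, the posterior is Normal; its mode equals its mean, the precision-weighted average.
Prior precision 1/σ₀² = 1/1 = 1; data precision n/σ² = 6/25 = 0.24.
μ̂ = (1·10 + 0.24·7.79) / (1 + 0.24) = 11.8696/1.24 = 14837/1550 ≈ 9.5723.

μ̂_MAP = 9.5723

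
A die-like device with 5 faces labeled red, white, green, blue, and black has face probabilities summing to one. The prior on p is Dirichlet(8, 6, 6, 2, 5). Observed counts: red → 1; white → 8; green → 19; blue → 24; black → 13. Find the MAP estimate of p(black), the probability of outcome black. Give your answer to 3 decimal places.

MAP estimate of p(black) = 0.195

The posterior is Dirichlet(αᵢ + nᵢ) = Dirichlet(9, 14, 25, 26, 18).
For a Dirichlet(a₁,…,a_K) with all aᵢ > 1, the mode has j-th component (aⱼ − 1)/(Σaᵢ − K).
Here Σaᵢ = 92 and K = 5, so p(black) = (18 − 1)/(92 − 5) = 17/87 ≈ 0.195.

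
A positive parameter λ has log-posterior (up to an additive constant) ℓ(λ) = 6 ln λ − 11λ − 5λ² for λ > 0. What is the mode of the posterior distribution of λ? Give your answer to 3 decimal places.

ℓ'(λ) = 6/λ − 11 − 10λ. Setting this to zero and multiplying by λ: 10λ² + 11λ − 6 = 0.
λ = (−11 + √(11² + 4·10·6)) / (2·10) = (−11 + √361) / 20 = (−11 + 19)/20 = 2/5.
ℓ''(λ) = −6/λ² − 10 < 0, confirming a maximum.

λ̂_MAP = 0.400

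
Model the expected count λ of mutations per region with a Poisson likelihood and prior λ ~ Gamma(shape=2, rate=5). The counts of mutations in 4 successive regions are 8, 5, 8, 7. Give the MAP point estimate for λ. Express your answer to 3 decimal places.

Σxᵢ = 8+5+8+7 = 28, with n = 4.
Posterior ∝ λe^(−5λ) · λ^28e^(−4λ) = λ^29e^(−9λ), i.e. Gamma(shape=30, rate=9).
The mode of a Gamma(a, b) with a ≥ 1 (shape–rate) is (a−1)/b = 29/9 ≈ 3.222.

λ̂_MAP = 3.222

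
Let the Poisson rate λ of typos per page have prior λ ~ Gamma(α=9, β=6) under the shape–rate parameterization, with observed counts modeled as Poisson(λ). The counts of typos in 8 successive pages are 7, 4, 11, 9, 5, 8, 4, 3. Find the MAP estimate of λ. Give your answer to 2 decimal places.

Σxᵢ = 7+4+11+9+5+8+4+3 = 51, with n = 8.
Posterior ∝ λ^8e^(−6λ) · λ^51e^(−8λ) = λ^59e^(−14λ), i.e. Gamma(shape=60, rate=14).
The mode of a Gamma(a, b) with a ≥ 1 (shape–rate) is (a−1)/b = 59/14 ≈ 4.21.

λ̂_MAP = 4.21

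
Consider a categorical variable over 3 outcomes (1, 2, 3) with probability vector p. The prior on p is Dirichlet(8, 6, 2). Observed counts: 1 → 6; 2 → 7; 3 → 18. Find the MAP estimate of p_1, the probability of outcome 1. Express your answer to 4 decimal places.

MAP estimate: 0.2955

The posterior is Dirichlet(αᵢ + nᵢ) = Dirichlet(14, 13, 20).
For a Dirichlet(a₁,…,a_K) with all aᵢ > 1, the mode has j-th component (aⱼ − 1)/(Σaᵢ − K).
Here Σaᵢ = 47 and K = 3, so p_1 = (14 − 1)/(47 − 3) = 13/44 ≈ 0.2955.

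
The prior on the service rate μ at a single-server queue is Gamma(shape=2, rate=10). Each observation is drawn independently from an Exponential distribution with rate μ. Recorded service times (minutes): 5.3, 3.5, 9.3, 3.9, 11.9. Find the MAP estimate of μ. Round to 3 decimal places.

μ̂_MAP = 0.137

The Exponential(rate=μ) likelihood is ∝ μ^n e^(−μΣtᵢ). Here n = 5 and Σtᵢ = 5.3 + 3.5 + 9.3 + 3.9 + 11.9 = 33.9.
Posterior ∝ μe^(−10μ) · μ^5e^(−33.9μ) = μ^6e^(−43.9μ), i.e. Gamma(7, 43.9).
Mode = (a−1)/b = 6/43.9 ≈ 0.137.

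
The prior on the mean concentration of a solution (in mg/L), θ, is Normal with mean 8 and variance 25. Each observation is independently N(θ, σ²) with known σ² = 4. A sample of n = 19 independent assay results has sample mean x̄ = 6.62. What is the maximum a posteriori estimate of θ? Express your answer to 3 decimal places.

n = 19, x̄ = 6.62.
For a Normal prior and Normal likelihood with known variance, the posterior is Normal; its mode equals its mean, the precision-weighted average.
Prior precision 1/σ₀² = 1/25 = 0.04; data precision n/σ² = 19/4 = 4.75.
θ̂ = (0.04·8 + 4.75·6.62) / (0.04 + 4.75) = 31.765/4.79 = 6353/958 ≈ 6.632.

θ̂_MAP = 6.632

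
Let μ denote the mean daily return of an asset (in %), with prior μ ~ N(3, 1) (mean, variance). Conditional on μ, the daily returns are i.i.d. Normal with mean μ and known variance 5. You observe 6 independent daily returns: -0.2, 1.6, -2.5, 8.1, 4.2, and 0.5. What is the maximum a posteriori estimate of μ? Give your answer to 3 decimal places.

n = 6; x̄ = ((-0.2) + 1.6 + (-2.5) + 8.1 + 4.2 + 0.5)/6 = 11.7/6 = 1.95.
For a Normal prior and Normal likelihood with known variance, the posterior is Normal; its mode equals its mean, the precision-weighted average.
Prior precision 1/σ₀² = 1/1 = 1; data precision n/σ² = 6/5 = 1.2.
μ̂ = (1·3 + 1.2·1.95) / (1 + 1.2) = 5.34/2.2 = 267/110 ≈ 2.427.

μ̂_MAP = 2.427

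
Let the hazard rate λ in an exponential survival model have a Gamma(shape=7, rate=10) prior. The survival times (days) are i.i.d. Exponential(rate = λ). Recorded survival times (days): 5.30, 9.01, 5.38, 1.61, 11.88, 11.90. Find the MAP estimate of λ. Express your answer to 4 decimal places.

λ̂_MAP = 0.2179

The Exponential(rate=λ) likelihood is ∝ λ^n e^(−λΣtᵢ). Here n = 6 and Σtᵢ = 5.30 + 9.01 + 5.38 + 1.61 + 11.88 + 11.90 = 45.08.
Posterior ∝ λ^6e^(−10λ) · λ^6e^(−45.08λ) = λ^12e^(−55.08λ), i.e. Gamma(13, 55.08).
Mode = (a−1)/b = 12/55.08 ≈ 0.2179.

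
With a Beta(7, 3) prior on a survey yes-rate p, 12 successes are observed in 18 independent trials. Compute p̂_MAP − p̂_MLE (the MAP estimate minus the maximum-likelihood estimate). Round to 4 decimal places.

MAP − MLE = 0.0256

Posterior is Beta(19, 9); MAP = (19−1)/(28−2) = 18/26 ≈ 0.69231.
MLE ignores the prior: p̂_MLE = k/n = 12/18 ≈ 0.66667.
Difference = 18/26 − 12/18 = 1/39 ≈ 0.0256.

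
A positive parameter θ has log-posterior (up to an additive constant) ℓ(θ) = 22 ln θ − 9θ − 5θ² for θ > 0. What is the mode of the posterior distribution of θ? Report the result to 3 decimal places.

ℓ'(θ) = 22/θ − 9 − 10θ. Setting this to zero and multiplying by θ: 10θ² + 9θ − 22 = 0.
θ = (−9 + √(9² + 4·10·22)) / (2·10) = (−9 + √961) / 20 = (−9 + 31)/20 = 11/10.
ℓ''(θ) = −22/θ² − 10 < 0, confirming a maximum.

θ̂_MAP = 1.100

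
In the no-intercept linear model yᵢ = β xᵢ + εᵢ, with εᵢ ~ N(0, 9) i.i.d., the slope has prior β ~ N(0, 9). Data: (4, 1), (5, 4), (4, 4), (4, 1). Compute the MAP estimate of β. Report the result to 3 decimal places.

β̂_MAP = 0.595

log p(β | y) = −Σ(yᵢ − βxᵢ)²/(2·9) − β²/(2·9) + const.
Setting the derivative to zero: Σxᵢ(yᵢ − βxᵢ)/9 − β/9 = 0, so β = Σxᵢyᵢ / (Σxᵢ² + σ²/τ²).
Σxᵢyᵢ = 4·1 + 5·4 + 4·4 + 4·1 = 44; Σxᵢ² = 73; σ²/τ² = 1.
β̂_MAP = 44 / (73 + 1) = 44/74 ≈ 0.595.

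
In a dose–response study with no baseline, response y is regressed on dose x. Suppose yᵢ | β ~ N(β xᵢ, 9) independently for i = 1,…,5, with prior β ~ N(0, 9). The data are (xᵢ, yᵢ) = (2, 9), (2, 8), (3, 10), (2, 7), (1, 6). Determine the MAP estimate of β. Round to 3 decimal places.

β̂_MAP = 3.652

log p(β | y) = −Σ(yᵢ − βxᵢ)²/(2·9) − β²/(2·9) + const.
Setting the derivative to zero: Σxᵢ(yᵢ − βxᵢ)/9 − β/9 = 0, so β = Σxᵢyᵢ / (Σxᵢ² + σ²/τ²).
Σxᵢyᵢ = 2·9 + 2·8 + 3·10 + 2·7 + 1·6 = 84; Σxᵢ² = 22; σ²/τ² = 1.
β̂_MAP = 84 / (22 + 1) = 84/23 ≈ 3.652.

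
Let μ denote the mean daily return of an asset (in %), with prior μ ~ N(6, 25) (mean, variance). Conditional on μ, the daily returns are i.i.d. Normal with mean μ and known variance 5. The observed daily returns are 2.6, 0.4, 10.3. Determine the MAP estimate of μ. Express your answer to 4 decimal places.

μ̂_MAP = 4.5313

n = 3; x̄ = (2.6 + 0.4 + 10.3)/3 = 13.3/3 = 133/30 ≈ 4.4333.
For a Normal prior and Normal likelihood with known variance, the posterior is Normal; its mode equals its mean, the precision-weighted average.
Prior precision 1/σ₀² = 1/25 = 0.04; data precision n/σ² = 3/5 = 0.6.
μ̂ = (0.04·6 + 0.6·(133/30)) / (0.04 + 0.6) = 2.9/0.64 = 4.53125 ≈ 4.5313.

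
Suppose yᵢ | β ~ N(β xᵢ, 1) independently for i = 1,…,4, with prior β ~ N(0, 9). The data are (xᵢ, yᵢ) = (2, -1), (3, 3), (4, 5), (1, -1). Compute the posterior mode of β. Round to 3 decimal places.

β̂_MAP = 0.863

log p(β | y) = −Σ(yᵢ − βxᵢ)²/(2·1) − β²/(2·9) + const.
Setting the derivative to zero: Σxᵢ(yᵢ − βxᵢ)/1 − β/9 = 0, so β = Σxᵢyᵢ / (Σxᵢ² + σ²/τ²).
Σxᵢyᵢ = 2·(-1) + 3·3 + 4·5 + 1·(-1) = 26; Σxᵢ² = 30; σ²/τ² = 1/9.
β̂_MAP = 26 / (30 + 1/9) = 26/(271/9) = 234/271 ≈ 0.863.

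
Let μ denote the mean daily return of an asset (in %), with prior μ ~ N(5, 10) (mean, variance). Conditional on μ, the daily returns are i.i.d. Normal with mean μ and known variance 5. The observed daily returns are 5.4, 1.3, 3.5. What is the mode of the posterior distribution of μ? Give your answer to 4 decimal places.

μ̂_MAP = 3.6286

n = 3; x̄ = (5.4 + 1.3 + 3.5)/3 = 10.2/3 = 3.4.
For a Normal prior and Normal likelihood with known variance, the posterior is Normal; its mode equals its mean, the precision-weighted average.
Prior precision 1/σ₀² = 1/10 = 0.1; data precision n/σ² = 3/5 = 0.6.
μ̂ = (0.1·5 + 0.6·3.4) / (0.1 + 0.6) = 2.54/0.7 = 127/35 ≈ 3.6286.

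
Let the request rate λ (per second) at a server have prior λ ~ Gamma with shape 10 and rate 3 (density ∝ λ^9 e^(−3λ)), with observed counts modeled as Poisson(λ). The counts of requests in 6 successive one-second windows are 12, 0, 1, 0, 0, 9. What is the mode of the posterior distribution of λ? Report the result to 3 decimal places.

Σxᵢ = 12+0+1+0+0+9 = 22, with n = 6.
Posterior ∝ λ^9e^(−3λ) · λ^22e^(−6λ) = λ^31e^(−9λ), i.e. Gamma(shape=32, rate=9).
The mode of a Gamma(a, b) with a ≥ 1 (shape–rate) is (a−1)/b = 31/9 ≈ 3.444.

λ̂_MAP = 3.444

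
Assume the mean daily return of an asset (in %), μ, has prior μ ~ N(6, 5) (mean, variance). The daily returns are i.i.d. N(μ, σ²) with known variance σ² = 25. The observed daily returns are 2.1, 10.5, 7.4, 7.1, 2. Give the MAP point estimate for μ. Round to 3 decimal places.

μ̂_MAP = 5.910

n = 5; x̄ = (2.1 + 10.5 + 7.4 + 7.1 + 2)/5 = 29.1/5 = 5.82.
For a Normal prior and Normal likelihood with known variance, the posterior is Normal; its mode equals its mean, the precision-weighted average.
Prior precision 1/σ₀² = 1/5 = 0.2; data precision n/σ² = 5/25 = 0.2.
μ̂ = (0.2·6 + 0.2·5.82) / (0.2 + 0.2) = 2.364/0.4 = 5.910.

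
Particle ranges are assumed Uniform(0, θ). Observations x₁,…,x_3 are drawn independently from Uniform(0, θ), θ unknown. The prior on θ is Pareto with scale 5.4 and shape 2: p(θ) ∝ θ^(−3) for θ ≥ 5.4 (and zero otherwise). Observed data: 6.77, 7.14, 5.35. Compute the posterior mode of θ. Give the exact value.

θ̂_MAP = 7.14

The Uniform(0, θ) likelihood is θ^(−n) for θ ≥ max(xᵢ), zero otherwise. Here max(xᵢ) = 7.14.
Posterior ∝ θ^(−3) · θ^(−3) = θ^(−6) on θ ≥ max(5.4, 7.14) = 7.14.
This density is strictly decreasing in θ, so the posterior mode lies at the lower boundary of the support.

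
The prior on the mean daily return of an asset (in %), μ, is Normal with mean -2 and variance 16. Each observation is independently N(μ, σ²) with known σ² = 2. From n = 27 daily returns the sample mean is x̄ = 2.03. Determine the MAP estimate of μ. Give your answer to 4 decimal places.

n = 27, x̄ = 2.03.
For a Normal prior and Normal likelihood with known variance, the posterior is Normal; its mode equals its mean, the precision-weighted average.
Prior precision 1/σ₀² = 1/16 = 0.0625; data precision n/σ² = 27/2 = 13.5.
μ̂ = (0.0625·(-2) + 13.5·2.03) / (0.0625 + 13.5) = 27.28/13.5625 = 352/175 ≈ 2.0114.

μ̂_MAP = 2.0114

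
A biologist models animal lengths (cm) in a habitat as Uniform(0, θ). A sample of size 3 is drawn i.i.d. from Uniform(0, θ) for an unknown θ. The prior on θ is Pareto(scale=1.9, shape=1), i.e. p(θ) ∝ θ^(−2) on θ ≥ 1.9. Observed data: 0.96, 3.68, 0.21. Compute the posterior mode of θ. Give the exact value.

The Uniform(0, θ) likelihood is θ^(−n) for θ ≥ max(xᵢ), zero otherwise. Here max(xᵢ) = 3.68.
Posterior ∝ θ^(−2) · θ^(−3) = θ^(−5) on θ ≥ max(1.9, 3.68) = 3.68.
This density is strictly decreasing in θ, so the posterior mode lies at the lower boundary of the support.

θ̂_MAP = 3.68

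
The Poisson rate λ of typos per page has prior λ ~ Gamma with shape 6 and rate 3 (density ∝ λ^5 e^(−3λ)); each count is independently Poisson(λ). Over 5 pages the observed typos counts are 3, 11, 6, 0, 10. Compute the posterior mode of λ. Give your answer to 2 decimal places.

Σxᵢ = 3+11+6+0+10 = 30, with n = 5.
Posterior ∝ λ^5e^(−3λ) · λ^30e^(−5λ) = λ^35e^(−8λ), i.e. Gamma(shape=36, rate=8).
The mode of a Gamma(a, b) with a ≥ 1 (shape–rate) is (a−1)/b = 35/8 ≈ 4.38.

λ̂_MAP = 4.38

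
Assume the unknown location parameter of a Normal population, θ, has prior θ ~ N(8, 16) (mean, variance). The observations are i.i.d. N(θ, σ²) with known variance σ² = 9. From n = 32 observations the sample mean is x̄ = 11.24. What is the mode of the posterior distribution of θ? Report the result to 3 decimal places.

θ̂_MAP = 11.184

n = 32, x̄ = 11.24.
For a Normal prior and Normal likelihood with known variance, the posterior is Normal; its mode equals its mean, the precision-weighted average.
Prior precision 1/σ₀² = 1/16 = 0.0625; data precision n/σ² = 32/9.
θ̂ = (0.0625·8 + (32/9)·11.24) / (0.0625 + 32/9) = (18209/450)/(521/144) = 145672/13025 ≈ 11.184.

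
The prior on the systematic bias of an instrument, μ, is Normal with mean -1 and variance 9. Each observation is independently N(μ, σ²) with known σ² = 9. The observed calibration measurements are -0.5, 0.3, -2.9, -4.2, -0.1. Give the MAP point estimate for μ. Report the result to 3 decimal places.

n = 5; x̄ = ((-0.5) + 0.3 + (-2.9) + (-4.2) + (-0.1))/5 = -7.4/5 = -1.48.
For a Normal prior and Normal likelihood with known variance, the posterior is Normal; its mode equals its mean, the precision-weighted average.
Prior precision 1/σ₀² = 1/9; data precision n/σ² = 5/9.
μ̂ = ((1/9)·(-1) + (5/9)·(-1.48)) / (1/9 + 5/9) = (-14/15)/(2/3) = -1.400.

μ̂_MAP = -1.400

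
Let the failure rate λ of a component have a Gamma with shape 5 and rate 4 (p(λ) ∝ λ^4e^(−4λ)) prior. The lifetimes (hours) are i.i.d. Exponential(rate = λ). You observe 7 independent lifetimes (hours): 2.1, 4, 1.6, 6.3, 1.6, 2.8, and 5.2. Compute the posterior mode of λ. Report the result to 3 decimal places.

λ̂_MAP = 0.399

The Exponential(rate=λ) likelihood is ∝ λ^n e^(−λΣtᵢ). Here n = 7 and Σtᵢ = 2.1 + 4 + 1.6 + 6.3 + 1.6 + 2.8 + 5.2 = 23.6.
Posterior ∝ λ^4e^(−4λ) · λ^7e^(−23.6λ) = λ^11e^(−27.6λ), i.e. Gamma(12, 27.6).
Mode = (a−1)/b = 11/27.6 ≈ 0.399.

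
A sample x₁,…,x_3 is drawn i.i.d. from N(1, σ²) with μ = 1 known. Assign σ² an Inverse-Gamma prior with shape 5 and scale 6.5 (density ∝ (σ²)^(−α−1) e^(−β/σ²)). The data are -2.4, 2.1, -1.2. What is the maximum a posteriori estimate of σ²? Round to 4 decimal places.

σ̂²_MAP = 2.0407

Sum of squared deviations about the known mean: SS = (-2.4−1)² + (2.1−1)² + (-1.2−1)² = 17.61.
The Normal likelihood contributes (σ²)^(−n/2) exp(−SS/(2σ²)), so the posterior is Inverse-Gamma(α + n/2, β + SS/2) = Inverse-Gamma(6.5, 15.305).
The mode of Inverse-Gamma(a, b) is b/(a+1) = 15.305/7.5 ≈ 2.0407.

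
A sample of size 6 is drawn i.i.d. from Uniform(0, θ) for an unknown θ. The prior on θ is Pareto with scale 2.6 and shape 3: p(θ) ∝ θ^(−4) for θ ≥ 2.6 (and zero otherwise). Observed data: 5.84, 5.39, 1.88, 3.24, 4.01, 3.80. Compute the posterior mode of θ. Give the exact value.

The Uniform(0, θ) likelihood is θ^(−n) for θ ≥ max(xᵢ), zero otherwise. Here max(xᵢ) = 5.84.
Posterior ∝ θ^(−4) · θ^(−6) = θ^(−10) on θ ≥ max(2.6, 5.84) = 5.84.
This density is strictly decreasing in θ, so the posterior mode lies at the lower boundary of the support.

θ̂_MAP = 5.84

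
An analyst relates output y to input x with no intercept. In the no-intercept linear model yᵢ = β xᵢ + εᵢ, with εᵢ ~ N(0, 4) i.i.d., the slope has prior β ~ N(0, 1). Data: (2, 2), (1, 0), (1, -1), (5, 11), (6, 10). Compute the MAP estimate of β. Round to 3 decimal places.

β̂_MAP = 1.662

log p(β | y) = −Σ(yᵢ − βxᵢ)²/(2·4) − β²/(2·1) + const.
Setting the derivative to zero: Σxᵢ(yᵢ − βxᵢ)/4 − β/1 = 0, so β = Σxᵢyᵢ / (Σxᵢ² + σ²/τ²).
Σxᵢyᵢ = 2·2 + 1·0 + 1·(-1) + 5·11 + 6·10 = 118; Σxᵢ² = 67; σ²/τ² = 4.
β̂_MAP = 118 / (67 + 4) = 118/71 ≈ 1.662.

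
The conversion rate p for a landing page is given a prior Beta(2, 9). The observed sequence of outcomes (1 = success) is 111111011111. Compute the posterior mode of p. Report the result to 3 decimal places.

Prior: Beta(2, 9).
Data: 11 successes in 12 trials (from the sequence). The binomial likelihood contributes p^11(1−p)^1, so the posterior is Beta(2+11, 9+1) = Beta(13, 10).
For Beta(a, b) with a, b > 1 the mode is (a−1)/(a+b−2) = 12/21 ≈ 0.571.

p̂_MAP = 0.571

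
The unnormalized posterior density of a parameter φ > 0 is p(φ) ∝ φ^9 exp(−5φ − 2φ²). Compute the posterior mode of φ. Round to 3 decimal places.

ℓ'(φ) = 9/φ − 5 − 4φ. Setting this to zero and multiplying by φ: 4φ² + 5φ − 9 = 0.
φ = (−5 + √(5² + 4·4·9)) / (2·4) = (−5 + √169) / 8 = (−5 + 13)/8 = 1.
ℓ''(φ) = −9/φ² − 4 < 0, confirming a maximum.

φ̂_MAP = 1.000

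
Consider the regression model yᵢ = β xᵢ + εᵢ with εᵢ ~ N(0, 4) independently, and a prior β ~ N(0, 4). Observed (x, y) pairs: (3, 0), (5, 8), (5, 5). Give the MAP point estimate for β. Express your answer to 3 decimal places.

log p(β | y) = −Σ(yᵢ − βxᵢ)²/(2·4) − β²/(2·4) + const.
Setting the derivative to zero: Σxᵢ(yᵢ − βxᵢ)/4 − β/4 = 0, so β = Σxᵢyᵢ / (Σxᵢ² + σ²/τ²).
Σxᵢyᵢ = 3·0 + 5·8 + 5·5 = 65; Σxᵢ² = 59; σ²/τ² = 1.
β̂_MAP = 65 / (59 + 1) = 65/60 ≈ 1.083.

β̂_MAP = 1.083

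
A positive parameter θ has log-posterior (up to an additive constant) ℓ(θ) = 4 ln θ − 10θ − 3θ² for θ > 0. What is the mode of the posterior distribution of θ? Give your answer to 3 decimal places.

ℓ'(θ) = 4/θ − 10 − 6θ. Setting this to zero and multiplying by θ: 6θ² + 10θ − 4 = 0.
θ = (−10 + √(10² + 4·6·4)) / (2·6) = (−10 + √196) / 12 = (−10 + 14)/12 = 1/3.
ℓ''(θ) = −4/θ² − 6 < 0, confirming a maximum.

θ̂_MAP = 0.333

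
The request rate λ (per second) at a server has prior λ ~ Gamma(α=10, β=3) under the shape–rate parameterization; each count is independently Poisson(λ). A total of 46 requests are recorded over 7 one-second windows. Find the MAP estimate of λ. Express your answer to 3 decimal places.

λ̂_MAP = 5.500

Σxᵢ = 46, n = 7.
Posterior ∝ λ^9e^(−3λ) · λ^46e^(−7λ) = λ^55e^(−10λ), i.e. Gamma(shape=56, rate=10).
The mode of a Gamma(a, b) with a ≥ 1 (shape–rate) is (a−1)/b = 55/10 ≈ 5.500.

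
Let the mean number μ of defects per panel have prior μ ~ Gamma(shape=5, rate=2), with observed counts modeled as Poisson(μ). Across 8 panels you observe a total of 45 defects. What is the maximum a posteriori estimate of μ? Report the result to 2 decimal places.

μ̂_MAP = 4.90

Σxᵢ = 45, n = 8.
Posterior ∝ μ^4e^(−2μ) · μ^45e^(−8μ) = μ^49e^(−10μ), i.e. Gamma(shape=50, rate=10).
The mode of a Gamma(a, b) with a ≥ 1 (shape–rate) is (a−1)/b = 49/10 ≈ 4.90.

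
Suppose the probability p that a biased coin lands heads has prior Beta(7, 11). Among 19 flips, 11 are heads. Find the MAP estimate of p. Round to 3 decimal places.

p̂_MAP = 0.486

Prior: Beta(7, 11).
Data: 11 successes in 19 trials. The binomial likelihood contributes p^11(1−p)^8, so the posterior is Beta(7+11, 11+8) = Beta(18, 19).
For Beta(a, b) with a, b > 1 the mode is (a−1)/(a+b−2) = 17/35 ≈ 0.486.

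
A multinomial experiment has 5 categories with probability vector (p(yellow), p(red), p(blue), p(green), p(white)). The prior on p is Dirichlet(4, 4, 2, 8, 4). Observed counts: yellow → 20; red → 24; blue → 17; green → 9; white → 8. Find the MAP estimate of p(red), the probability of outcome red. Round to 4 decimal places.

The posterior is Dirichlet(αᵢ + nᵢ) = Dirichlet(24, 28, 19, 17, 12).
For a Dirichlet(a₁,…,a_K) with all aᵢ > 1, the mode has j-th component (aⱼ − 1)/(Σaᵢ − K).
Here Σaᵢ = 100 and K = 5, so p(red) = (28 − 1)/(100 − 5) = 27/95 ≈ 0.2842.

MAP estimate of p(red) = 0.2842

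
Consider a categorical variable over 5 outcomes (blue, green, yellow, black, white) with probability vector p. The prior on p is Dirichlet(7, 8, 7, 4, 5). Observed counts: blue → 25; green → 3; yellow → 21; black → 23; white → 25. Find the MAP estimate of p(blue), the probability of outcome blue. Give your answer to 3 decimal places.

MAP estimate of p(blue) = 0.252

The posterior is Dirichlet(αᵢ + nᵢ) = Dirichlet(32, 11, 28, 27, 30).
For a Dirichlet(a₁,…,a_K) with all aᵢ > 1, the mode has j-th component (aⱼ − 1)/(Σaᵢ − K).
Here Σaᵢ = 128 and K = 5, so p(blue) = (32 − 1)/(128 − 5) = 31/123 ≈ 0.252.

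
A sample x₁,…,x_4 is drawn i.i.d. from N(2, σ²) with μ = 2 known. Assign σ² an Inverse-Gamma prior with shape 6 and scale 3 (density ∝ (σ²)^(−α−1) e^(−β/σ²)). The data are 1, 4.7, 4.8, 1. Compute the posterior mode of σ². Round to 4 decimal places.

Sum of squared deviations about the known mean: SS = (1−2)² + (4.7−2)² + (4.8−2)² + (1−2)² = 17.13.
The Normal likelihood contributes (σ²)^(−n/2) exp(−SS/(2σ²)), so the posterior is Inverse-Gamma(α + n/2, β + SS/2) = Inverse-Gamma(8, 11.565).
The mode of Inverse-Gamma(a, b) is b/(a+1) = 11.565/9 ≈ 1.2850.

σ̂²_MAP = 1.2850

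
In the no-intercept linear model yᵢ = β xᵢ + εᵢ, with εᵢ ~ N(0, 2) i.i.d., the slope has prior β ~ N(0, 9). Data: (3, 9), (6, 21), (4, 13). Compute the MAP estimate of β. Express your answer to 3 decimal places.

β̂_MAP = 3.348

log p(β | y) = −Σ(yᵢ − βxᵢ)²/(2·2) − β²/(2·9) + const.
Setting the derivative to zero: Σxᵢ(yᵢ − βxᵢ)/2 − β/9 = 0, so β = Σxᵢyᵢ / (Σxᵢ² + σ²/τ²).
Σxᵢyᵢ = 3·9 + 6·21 + 4·13 = 205; Σxᵢ² = 61; σ²/τ² = 2/9.
β̂_MAP = 205 / (61 + 2/9) = 205/(551/9) = 1845/551 ≈ 3.348.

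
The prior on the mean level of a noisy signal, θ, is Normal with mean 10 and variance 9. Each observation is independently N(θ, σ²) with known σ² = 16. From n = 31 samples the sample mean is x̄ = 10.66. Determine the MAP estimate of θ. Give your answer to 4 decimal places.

θ̂_MAP = 10.6242

n = 31, x̄ = 10.66.
For a Normal prior and Normal likelihood with known variance, the posterior is Normal; its mode equals its mean, the precision-weighted average.
Prior precision 1/σ₀² = 1/9; data precision n/σ² = 31/16 = 1.9375.
θ̂ = ((1/9)·10 + 1.9375·10.66) / (1/9 + 1.9375) = (156707/7200)/(295/144) = 156707/14750 ≈ 10.6242.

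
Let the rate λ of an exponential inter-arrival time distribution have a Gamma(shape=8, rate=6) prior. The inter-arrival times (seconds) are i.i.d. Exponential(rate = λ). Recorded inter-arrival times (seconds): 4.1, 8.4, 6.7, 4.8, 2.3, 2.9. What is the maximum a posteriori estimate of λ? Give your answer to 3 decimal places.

The Exponential(rate=λ) likelihood is ∝ λ^n e^(−λΣtᵢ). Here n = 6 and Σtᵢ = 4.1 + 8.4 + 6.7 + 4.8 + 2.3 + 2.9 = 29.2.
Posterior ∝ λ^7e^(−6λ) · λ^6e^(−29.2λ) = λ^13e^(−35.2λ), i.e. Gamma(14, 35.2).
Mode = (a−1)/b = 13/35.2 ≈ 0.369.

λ̂_MAP = 0.369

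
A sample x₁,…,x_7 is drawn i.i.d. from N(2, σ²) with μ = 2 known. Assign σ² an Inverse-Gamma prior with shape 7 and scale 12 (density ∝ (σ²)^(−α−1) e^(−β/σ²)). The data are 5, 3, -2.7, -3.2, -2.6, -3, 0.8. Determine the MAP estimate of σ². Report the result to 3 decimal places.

σ̂²_MAP = 5.684

Sum of squared deviations about the known mean: SS = (5−2)² + (3−2)² + (-2.7−2)² + (-3.2−2)² + (-2.6−2)² + (-3−2)² + (0.8−2)² = 106.73.
The Normal likelihood contributes (σ²)^(−n/2) exp(−SS/(2σ²)), so the posterior is Inverse-Gamma(α + n/2, β + SS/2) = Inverse-Gamma(10.5, 65.365).
The mode of Inverse-Gamma(a, b) is b/(a+1) = 65.365/11.5 ≈ 5.684.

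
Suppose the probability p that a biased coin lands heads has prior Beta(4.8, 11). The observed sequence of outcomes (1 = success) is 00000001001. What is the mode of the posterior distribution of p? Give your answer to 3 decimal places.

p̂_MAP = 0.234

Prior: Beta(4.8, 11).
Data: 2 successes in 11 trials (from the sequence). The binomial likelihood contributes p^2(1−p)^9, so the posterior is Beta(4.8+2, 11+9) = Beta(6.8, 20).
For Beta(a, b) with a, b > 1 the mode is (a−1)/(a+b−2) = 5.8/24.8 ≈ 0.234.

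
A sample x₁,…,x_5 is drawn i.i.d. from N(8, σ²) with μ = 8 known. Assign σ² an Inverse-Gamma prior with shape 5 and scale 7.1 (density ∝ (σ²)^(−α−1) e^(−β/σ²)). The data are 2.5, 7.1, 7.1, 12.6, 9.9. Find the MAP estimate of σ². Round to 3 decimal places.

σ̂²_MAP = 4.167

Sum of squared deviations about the known mean: SS = (2.5−8)² + (7.1−8)² + (7.1−8)² + (12.6−8)² + (9.9−8)² = 56.64.
The Normal likelihood contributes (σ²)^(−n/2) exp(−SS/(2σ²)), so the posterior is Inverse-Gamma(α + n/2, β + SS/2) = Inverse-Gamma(7.5, 35.42).
The mode of Inverse-Gamma(a, b) is b/(a+1) = 35.42/8.5 ≈ 4.167.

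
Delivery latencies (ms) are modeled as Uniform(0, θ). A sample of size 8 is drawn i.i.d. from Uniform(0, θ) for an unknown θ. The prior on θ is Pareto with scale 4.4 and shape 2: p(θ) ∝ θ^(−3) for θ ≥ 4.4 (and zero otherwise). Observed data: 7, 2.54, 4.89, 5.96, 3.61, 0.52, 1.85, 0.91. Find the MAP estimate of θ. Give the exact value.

The Uniform(0, θ) likelihood is θ^(−n) for θ ≥ max(xᵢ), zero otherwise. Here max(xᵢ) = 7.
Posterior ∝ θ^(−3) · θ^(−8) = θ^(−11) on θ ≥ max(4.4, 7) = 7.
This density is strictly decreasing in θ, so the posterior mode lies at the lower boundary of the support.

θ̂_MAP = 7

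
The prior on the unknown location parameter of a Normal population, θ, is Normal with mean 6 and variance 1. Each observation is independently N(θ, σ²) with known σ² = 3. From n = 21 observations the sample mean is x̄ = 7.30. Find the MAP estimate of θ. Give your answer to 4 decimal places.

θ̂_MAP = 7.1375

n = 21, x̄ = 7.30.
For a Normal prior and Normal likelihood with known variance, the posterior is Normal; its mode equals its mean, the precision-weighted average.
Prior precision 1/σ₀² = 1/1 = 1; data precision n/σ² = 21/3 = 7.
θ̂ = (1·6 + 7·7.3) / (1 + 7) = 57.1/8 = 7.1375.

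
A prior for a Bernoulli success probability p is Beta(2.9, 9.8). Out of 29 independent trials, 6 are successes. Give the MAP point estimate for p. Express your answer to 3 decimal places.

Prior: Beta(2.9, 9.8).
Data: 6 successes in 29 trials. The binomial likelihood contributes p^6(1−p)^23, so the posterior is Beta(2.9+6, 9.8+23) = Beta(8.9, 32.8).
For Beta(a, b) with a, b > 1 the mode is (a−1)/(a+b−2) = 7.9/39.7 ≈ 0.199.

p̂_MAP = 0.199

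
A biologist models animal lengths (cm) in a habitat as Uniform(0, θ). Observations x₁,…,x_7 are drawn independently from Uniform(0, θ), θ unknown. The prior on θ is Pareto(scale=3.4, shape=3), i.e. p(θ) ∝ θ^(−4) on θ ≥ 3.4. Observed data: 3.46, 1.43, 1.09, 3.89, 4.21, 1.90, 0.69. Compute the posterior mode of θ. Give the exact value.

θ̂_MAP = 4.21

The Uniform(0, θ) likelihood is θ^(−n) for θ ≥ max(xᵢ), zero otherwise. Here max(xᵢ) = 4.21.
Posterior ∝ θ^(−4) · θ^(−7) = θ^(−11) on θ ≥ max(3.4, 4.21) = 4.21.
This density is strictly decreasing in θ, so the posterior mode lies at the lower boundary of the support.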